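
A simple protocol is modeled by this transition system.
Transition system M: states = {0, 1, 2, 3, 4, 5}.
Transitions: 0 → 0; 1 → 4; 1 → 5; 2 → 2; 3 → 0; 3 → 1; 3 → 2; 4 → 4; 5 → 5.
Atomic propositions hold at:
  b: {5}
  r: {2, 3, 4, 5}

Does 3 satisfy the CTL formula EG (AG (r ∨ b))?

Sat(r ∨ b) = {2, 3, 4, 5}
AG (r ∨ b): greatest fixpoint, start Z0 = {2, 3, 4, 5}, keep only states in Sat with every successor in Z. Z1 = {2, 4, 5}; fixed.
Sat(AG (r ∨ b)) = {2, 4, 5}
EG (AG (r ∨ b)): greatest fixpoint, start Z0 = {2, 4, 5}, keep only states in Sat with some successor in Z. Already a fixed point.
Sat(EG (AG (r ∨ b))) = {2, 4, 5}
3 ∉ Sat(EG (AG (r ∨ b))) = {2, 4, 5}, so the formula does not hold at 3.

No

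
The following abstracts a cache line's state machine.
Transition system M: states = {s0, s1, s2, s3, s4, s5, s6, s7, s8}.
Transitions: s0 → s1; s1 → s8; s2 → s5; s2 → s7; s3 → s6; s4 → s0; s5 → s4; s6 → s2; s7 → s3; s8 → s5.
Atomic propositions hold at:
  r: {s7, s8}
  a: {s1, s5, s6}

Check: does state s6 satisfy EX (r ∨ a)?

No

Sat(r ∨ a) = {s1, s5, s6, s7, s8}
Sat(EX (r ∨ a)) = {s : some successor in {s1, s5, s6, s7, s8}} = {s0, s1, s2, s3, s8}
s6 ∉ Sat(EX (r ∨ a)) = {s0, s1, s2, s3, s8}, so the formula does not hold at s6.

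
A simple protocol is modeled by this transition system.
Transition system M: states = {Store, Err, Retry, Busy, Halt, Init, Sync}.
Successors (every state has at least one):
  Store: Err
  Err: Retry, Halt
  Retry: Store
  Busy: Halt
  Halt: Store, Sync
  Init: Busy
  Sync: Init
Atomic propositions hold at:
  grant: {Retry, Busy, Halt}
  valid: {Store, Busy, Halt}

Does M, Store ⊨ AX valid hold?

No

Sat(AX valid) = {s : every successor in {Store, Busy, Halt}} = {Retry, Busy, Init}
Store ∉ Sat(AX valid) = {Retry, Busy, Init}, so the formula does not hold at Store.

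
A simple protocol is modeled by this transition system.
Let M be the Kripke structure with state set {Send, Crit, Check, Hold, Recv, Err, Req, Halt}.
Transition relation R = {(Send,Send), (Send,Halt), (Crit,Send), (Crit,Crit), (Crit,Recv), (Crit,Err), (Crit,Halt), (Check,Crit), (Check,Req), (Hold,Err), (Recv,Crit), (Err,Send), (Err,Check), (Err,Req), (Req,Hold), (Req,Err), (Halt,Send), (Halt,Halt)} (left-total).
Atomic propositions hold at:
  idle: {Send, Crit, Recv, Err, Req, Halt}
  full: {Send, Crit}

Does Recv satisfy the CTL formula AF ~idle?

Sat(~idle) = {Check, Hold}
AF ~idle: least fixpoint, start Z0 = {Check, Hold}, add states with every successor in Z. Already a fixed point.
Sat(AF ~idle) = {Check, Hold}
Recv ∉ Sat(AF ~idle) = {Check, Hold}, so the formula does not hold at Recv.

No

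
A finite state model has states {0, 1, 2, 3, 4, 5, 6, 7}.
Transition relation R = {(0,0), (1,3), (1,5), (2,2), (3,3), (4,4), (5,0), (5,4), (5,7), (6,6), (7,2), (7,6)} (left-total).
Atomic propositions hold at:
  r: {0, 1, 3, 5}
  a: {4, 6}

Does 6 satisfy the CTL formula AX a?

Sat(AX a) = {s : every successor in {4, 6}} = {4, 6}
6 ∈ Sat(AX a) = {4, 6}, so the formula holds at 6.

Yes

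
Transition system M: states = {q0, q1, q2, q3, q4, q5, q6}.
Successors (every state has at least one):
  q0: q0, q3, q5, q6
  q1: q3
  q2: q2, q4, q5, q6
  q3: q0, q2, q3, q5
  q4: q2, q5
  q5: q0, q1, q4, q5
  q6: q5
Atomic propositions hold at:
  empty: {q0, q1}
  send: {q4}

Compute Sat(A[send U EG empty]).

{q0}

EG empty: greatest fixpoint, start Z0 = {q0, q1}, keep only states in Sat with some successor in Z. Z1 = {q0}; fixed.
Sat(EG empty) = {q0}
A[send U EG empty]: least fixpoint, start Z0 = Sat(EG empty) = {q0}, add states in Sat(send) with every successor in Z. Already a fixed point.
Sat(A[send U EG empty]) = {q0}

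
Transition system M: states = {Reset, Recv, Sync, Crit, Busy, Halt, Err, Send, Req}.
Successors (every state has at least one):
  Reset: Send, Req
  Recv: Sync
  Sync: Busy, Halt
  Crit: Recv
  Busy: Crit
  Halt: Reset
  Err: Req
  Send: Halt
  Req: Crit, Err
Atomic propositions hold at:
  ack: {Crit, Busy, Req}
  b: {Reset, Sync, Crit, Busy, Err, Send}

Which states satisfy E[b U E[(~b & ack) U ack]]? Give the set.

Sat(~b) = {Recv, Halt, Req}
Sat(~b & ack) = {Req}
E[(~b & ack) U ack]: least fixpoint, start Z0 = Sat(ack) = {Crit, Busy, Req}, add states in Sat(~b & ack) with some successor in Z. Already a fixed point.
Sat(E[(~b & ack) U ack]) = {Crit, Busy, Req}
E[b U E[(~b & ack) U ack]]: least fixpoint, start Z0 = Sat(E[(~b & ack) U ack]) = {Crit, Busy, Req}, add states in Sat(b) with some successor in Z. Z1 = {Reset, Sync, Crit, Busy, Err, Req}; fixed.
Sat(E[b U E[(~b & ack) U ack]]) = {Reset, Sync, Crit, Busy, Err, Req}

{Reset, Sync, Crit, Busy, Err, Req}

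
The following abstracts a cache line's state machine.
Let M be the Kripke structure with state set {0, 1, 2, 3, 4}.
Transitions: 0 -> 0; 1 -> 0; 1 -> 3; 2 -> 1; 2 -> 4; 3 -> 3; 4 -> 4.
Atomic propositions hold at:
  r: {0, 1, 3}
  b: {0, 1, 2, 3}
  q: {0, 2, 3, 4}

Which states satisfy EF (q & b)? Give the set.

{0, 1, 2, 3}

Sat(q & b) = {0, 2, 3}
EF (q & b): least fixpoint, start Z0 = {0, 2, 3}, add states with some successor in Z. Z1 = {0, 1, 2, 3}; fixed.
Sat(EF (q & b)) = {0, 1, 2, 3}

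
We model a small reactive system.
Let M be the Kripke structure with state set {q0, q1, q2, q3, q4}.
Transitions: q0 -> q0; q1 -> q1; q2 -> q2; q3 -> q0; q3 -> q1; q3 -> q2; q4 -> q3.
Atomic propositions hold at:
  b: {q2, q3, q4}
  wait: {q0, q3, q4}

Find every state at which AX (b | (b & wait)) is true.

{q2, q4}

Sat(b & wait) = {q3, q4}
Sat(b | (b & wait)) = {q2, q3, q4}
Sat(AX (b | (b & wait))) = {s : every successor in {q2, q3, q4}} = {q2, q4}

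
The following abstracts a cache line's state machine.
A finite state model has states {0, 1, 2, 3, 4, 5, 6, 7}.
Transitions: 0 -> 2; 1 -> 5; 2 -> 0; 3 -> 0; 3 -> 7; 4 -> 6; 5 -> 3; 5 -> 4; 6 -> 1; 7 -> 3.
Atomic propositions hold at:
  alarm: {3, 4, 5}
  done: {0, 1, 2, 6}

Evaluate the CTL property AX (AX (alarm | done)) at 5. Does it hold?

No

Sat(alarm | done) = {0, 1, 2, 3, 4, 5, 6}
Sat(AX (alarm | done)) = {s : every successor in {0, 1, 2, 3, 4, 5, 6}} = {0, 1, 2, 4, 5, 6, 7}
Sat(AX (AX (alarm | done))) = {s : every successor in {0, 1, 2, 4, 5, 6, 7}} = {0, 1, 2, 3, 4, 6}
5 ∉ Sat(AX (AX (alarm | done))) = {0, 1, 2, 3, 4, 6}, so the formula does not hold at 5.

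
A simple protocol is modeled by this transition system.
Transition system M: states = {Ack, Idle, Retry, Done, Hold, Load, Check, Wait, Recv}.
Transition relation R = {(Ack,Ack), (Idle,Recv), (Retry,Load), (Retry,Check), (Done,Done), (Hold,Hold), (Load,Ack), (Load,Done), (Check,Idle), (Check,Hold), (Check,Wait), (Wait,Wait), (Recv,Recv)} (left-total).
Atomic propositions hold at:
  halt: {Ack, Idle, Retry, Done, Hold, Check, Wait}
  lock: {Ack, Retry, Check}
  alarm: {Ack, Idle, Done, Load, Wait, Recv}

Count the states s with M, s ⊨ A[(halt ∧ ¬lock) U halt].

Sat(¬lock) = {Idle, Done, Hold, Load, Wait, Recv}
Sat(halt ∧ ¬lock) = {Idle, Done, Hold, Wait}
A[(halt ∧ ¬lock) U halt]: least fixpoint, start Z0 = Sat(halt) = {Ack, Idle, Retry, Done, Hold, Check, Wait}, add states in Sat(halt ∧ ¬lock) with every successor in Z. Already a fixed point.
Sat(A[(halt ∧ ¬lock) U halt]) = {Ack, Idle, Retry, Done, Hold, Check, Wait}
|Sat(A[(halt ∧ ¬lock) U halt])| = |{Ack, Idle, Retry, Done, Hold, Check, Wait}| = 7.

7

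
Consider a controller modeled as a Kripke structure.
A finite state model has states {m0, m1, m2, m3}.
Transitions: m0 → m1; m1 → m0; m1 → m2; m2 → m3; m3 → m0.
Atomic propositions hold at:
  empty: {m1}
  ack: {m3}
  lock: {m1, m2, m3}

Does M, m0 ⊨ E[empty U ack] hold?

No

E[empty U ack]: least fixpoint, start Z0 = Sat(ack) = {m3}, add states in Sat(empty) with some successor in Z. Already a fixed point.
Sat(E[empty U ack]) = {m3}
m0 ∉ Sat(E[empty U ack]) = {m3}, so the formula does not hold at m0.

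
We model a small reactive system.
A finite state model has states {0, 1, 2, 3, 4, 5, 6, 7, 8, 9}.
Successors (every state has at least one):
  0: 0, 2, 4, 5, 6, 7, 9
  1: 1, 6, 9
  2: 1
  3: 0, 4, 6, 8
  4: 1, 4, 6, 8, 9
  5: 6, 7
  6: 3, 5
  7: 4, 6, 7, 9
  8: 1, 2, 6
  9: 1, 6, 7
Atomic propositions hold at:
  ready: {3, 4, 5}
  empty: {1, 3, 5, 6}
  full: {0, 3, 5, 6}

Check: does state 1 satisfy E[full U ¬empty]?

No

Sat(¬empty) = {0, 2, 4, 7, 8, 9}
E[full U ¬empty]: least fixpoint, start Z0 = Sat(¬empty) = {0, 2, 4, 7, 8, 9}, add states in Sat(full) with some successor in Z. Z1 = {0, 2, 3, 4, 5, 7, 8, 9}; Z2 = {0, 2, 3, 4, 5, 6, 7, 8, 9}; fixed.
Sat(E[full U ¬empty]) = {0, 2, 3, 4, 5, 6, 7, 8, 9}
1 ∉ Sat(E[full U ¬empty]) = {0, 2, 3, 4, 5, 6, 7, 8, 9}, so the formula does not hold at 1.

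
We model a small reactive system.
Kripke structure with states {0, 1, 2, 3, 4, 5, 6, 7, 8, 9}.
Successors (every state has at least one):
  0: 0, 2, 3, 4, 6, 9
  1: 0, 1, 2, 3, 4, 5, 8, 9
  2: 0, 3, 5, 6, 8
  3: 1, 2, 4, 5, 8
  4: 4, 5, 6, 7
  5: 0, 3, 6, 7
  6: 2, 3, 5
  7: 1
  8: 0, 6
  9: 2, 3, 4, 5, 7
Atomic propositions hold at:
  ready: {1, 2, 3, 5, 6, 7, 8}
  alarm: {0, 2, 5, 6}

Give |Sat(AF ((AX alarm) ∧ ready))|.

1

Sat(AX alarm) = {s : every successor in {0, 2, 5, 6}} = {8}
Sat((AX alarm) ∧ ready) = {8}
AF ((AX alarm) ∧ ready): least fixpoint, start Z0 = {8}, add states with every successor in Z. Already a fixed point.
Sat(AF ((AX alarm) ∧ ready)) = {8}
|Sat(AF ((AX alarm) ∧ ready))| = |{8}| = 1.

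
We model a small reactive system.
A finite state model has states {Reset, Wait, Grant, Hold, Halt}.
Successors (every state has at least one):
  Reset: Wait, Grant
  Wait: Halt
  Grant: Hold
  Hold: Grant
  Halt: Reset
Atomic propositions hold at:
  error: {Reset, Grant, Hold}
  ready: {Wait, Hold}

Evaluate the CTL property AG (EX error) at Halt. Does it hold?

No

Sat(EX error) = {s : some successor in {Reset, Grant, Hold}} = {Reset, Grant, Hold, Halt}
AG (EX error): greatest fixpoint, start Z0 = {Reset, Grant, Hold, Halt}, keep only states in Sat with every successor in Z. Z1 = {Grant, Hold, Halt}; Z2 = {Grant, Hold}; fixed.
Sat(AG (EX error)) = {Grant, Hold}
Halt ∉ Sat(AG (EX error)) = {Grant, Hold}, so the formula does not hold at Halt.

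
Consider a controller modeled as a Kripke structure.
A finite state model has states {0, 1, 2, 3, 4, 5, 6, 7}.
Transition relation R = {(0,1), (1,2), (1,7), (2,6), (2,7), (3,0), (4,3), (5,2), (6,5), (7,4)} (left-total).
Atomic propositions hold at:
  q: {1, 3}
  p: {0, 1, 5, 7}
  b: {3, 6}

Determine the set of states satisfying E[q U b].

{3, 6}

E[q U b]: least fixpoint, start Z0 = Sat(b) = {3, 6}, add states in Sat(q) with some successor in Z. Already a fixed point.
Sat(E[q U b]) = {3, 6}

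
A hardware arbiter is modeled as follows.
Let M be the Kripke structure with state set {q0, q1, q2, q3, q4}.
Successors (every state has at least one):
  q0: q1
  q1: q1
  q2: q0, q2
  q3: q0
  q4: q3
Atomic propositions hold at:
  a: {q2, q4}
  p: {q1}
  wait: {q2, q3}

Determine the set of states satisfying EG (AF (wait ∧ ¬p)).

Sat(¬p) = {q0, q2, q3, q4}
Sat(wait ∧ ¬p) = {q2, q3}
AF (wait ∧ ¬p): least fixpoint, start Z0 = {q2, q3}, add states with every successor in Z. Z1 = {q2, q3, q4}; fixed.
Sat(AF (wait ∧ ¬p)) = {q2, q3, q4}
EG (AF (wait ∧ ¬p)): greatest fixpoint, start Z0 = {q2, q3, q4}, keep only states in Sat with some successor in Z. Z1 = {q2, q4}; Z2 = {q2}; fixed.
Sat(EG (AF (wait ∧ ¬p))) = {q2}

{q2}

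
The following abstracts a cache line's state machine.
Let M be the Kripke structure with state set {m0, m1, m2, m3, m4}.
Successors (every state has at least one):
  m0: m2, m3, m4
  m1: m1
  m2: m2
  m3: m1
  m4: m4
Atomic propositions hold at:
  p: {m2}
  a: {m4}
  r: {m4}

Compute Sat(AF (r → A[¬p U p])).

Sat(¬p) = {m0, m1, m3, m4}
A[¬p U p]: least fixpoint, start Z0 = Sat(p) = {m2}, add states in Sat(¬p) with every successor in Z. Already a fixed point.
Sat(A[¬p U p]) = {m2}
Sat(r → A[¬p U p]) = {m0, m1, m2, m3}
AF (r → A[¬p U p]): least fixpoint, start Z0 = {m0, m1, m2, m3}, add states with every successor in Z. Already a fixed point.
Sat(AF (r → A[¬p U p])) = {m0, m1, m2, m3}

{m0, m1, m2, m3}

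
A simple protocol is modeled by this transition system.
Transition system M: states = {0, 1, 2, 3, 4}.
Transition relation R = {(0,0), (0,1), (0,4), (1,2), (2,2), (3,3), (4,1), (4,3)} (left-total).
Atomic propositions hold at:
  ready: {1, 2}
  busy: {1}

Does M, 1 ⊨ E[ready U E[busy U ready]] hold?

Yes

E[busy U ready]: least fixpoint, start Z0 = Sat(ready) = {1, 2}, add states in Sat(busy) with some successor in Z. Already a fixed point.
Sat(E[busy U ready]) = {1, 2}
E[ready U E[busy U ready]]: least fixpoint, start Z0 = Sat(E[busy U ready]) = {1, 2}, add states in Sat(ready) with some successor in Z. Already a fixed point.
Sat(E[ready U E[busy U ready]]) = {1, 2}
1 ∈ Sat(E[ready U E[busy U ready]]) = {1, 2}, so the formula holds at 1.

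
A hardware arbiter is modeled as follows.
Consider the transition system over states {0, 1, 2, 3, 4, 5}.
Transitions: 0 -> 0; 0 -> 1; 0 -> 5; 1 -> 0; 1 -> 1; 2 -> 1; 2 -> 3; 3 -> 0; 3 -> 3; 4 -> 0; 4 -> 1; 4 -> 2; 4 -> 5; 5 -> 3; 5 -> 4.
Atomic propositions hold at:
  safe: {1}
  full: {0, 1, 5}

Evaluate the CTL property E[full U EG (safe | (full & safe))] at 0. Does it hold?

Yes

Sat(full & safe) = {1}
Sat(safe | (full & safe)) = {1}
EG (safe | (full & safe)): greatest fixpoint, start Z0 = {1}, keep only states in Sat with some successor in Z. Already a fixed point.
Sat(EG (safe | (full & safe))) = {1}
E[full U EG (safe | (full & safe))]: least fixpoint, start Z0 = Sat(EG (safe | (full & safe))) = {1}, add states in Sat(full) with some successor in Z. Z1 = {0, 1}; fixed.
Sat(E[full U EG (safe | (full & safe))]) = {0, 1}
0 ∈ Sat(E[full U EG (safe | (full & safe))]) = {0, 1}, so the formula holds at 0.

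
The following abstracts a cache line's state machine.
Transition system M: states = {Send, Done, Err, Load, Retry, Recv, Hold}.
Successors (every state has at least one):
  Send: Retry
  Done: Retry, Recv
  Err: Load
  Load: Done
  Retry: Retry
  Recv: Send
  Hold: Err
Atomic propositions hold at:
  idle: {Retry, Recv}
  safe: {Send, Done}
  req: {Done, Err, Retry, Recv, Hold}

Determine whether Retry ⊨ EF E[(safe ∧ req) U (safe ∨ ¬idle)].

Sat(safe ∧ req) = {Done}
Sat(¬idle) = {Send, Done, Err, Load, Hold}
Sat(safe ∨ ¬idle) = {Send, Done, Err, Load, Hold}
E[(safe ∧ req) U (safe ∨ ¬idle)]: least fixpoint, start Z0 = Sat((safe ∨ ¬idle)) = {Send, Done, Err, Load, Hold}, add states in Sat(safe ∧ req) with some successor in Z. Already a fixed point.
Sat(E[(safe ∧ req) U (safe ∨ ¬idle)]) = {Send, Done, Err, Load, Hold}
EF E[(safe ∧ req) U (safe ∨ ¬idle)]: least fixpoint, start Z0 = {Send, Done, Err, Load, Hold}, add states with some successor in Z. Z1 = {Send, Done, Err, Load, Recv, Hold}; fixed.
Sat(EF E[(safe ∧ req) U (safe ∨ ¬idle)]) = {Send, Done, Err, Load, Recv, Hold}
Retry ∉ Sat(EF E[(safe ∧ req) U (safe ∨ ¬idle)]) = {Send, Done, Err, Load, Recv, Hold}, so the formula does not hold at Retry.

No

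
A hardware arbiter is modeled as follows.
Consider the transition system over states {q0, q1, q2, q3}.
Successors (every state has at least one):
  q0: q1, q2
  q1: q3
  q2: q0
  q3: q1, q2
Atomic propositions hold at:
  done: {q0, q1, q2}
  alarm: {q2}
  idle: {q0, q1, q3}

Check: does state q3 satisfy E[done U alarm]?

No

E[done U alarm]: least fixpoint, start Z0 = Sat(alarm) = {q2}, add states in Sat(done) with some successor in Z. Z1 = {q0, q2}; fixed.
Sat(E[done U alarm]) = {q0, q2}
q3 ∉ Sat(E[done U alarm]) = {q0, q2}, so the formula does not hold at q3.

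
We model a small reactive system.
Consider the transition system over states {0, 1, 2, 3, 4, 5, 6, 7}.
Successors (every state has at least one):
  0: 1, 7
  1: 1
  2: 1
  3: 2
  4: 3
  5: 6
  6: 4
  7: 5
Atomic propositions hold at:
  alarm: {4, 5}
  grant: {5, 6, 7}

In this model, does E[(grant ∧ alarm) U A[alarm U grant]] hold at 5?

Yes

Sat(grant ∧ alarm) = {5}
A[alarm U grant]: least fixpoint, start Z0 = Sat(grant) = {5, 6, 7}, add states in Sat(alarm) with every successor in Z. Already a fixed point.
Sat(A[alarm U grant]) = {5, 6, 7}
E[(grant ∧ alarm) U A[alarm U grant]]: least fixpoint, start Z0 = Sat(A[alarm U grant]) = {5, 6, 7}, add states in Sat(grant ∧ alarm) with some successor in Z. Already a fixed point.
Sat(E[(grant ∧ alarm) U A[alarm U grant]]) = {5, 6, 7}
5 ∈ Sat(E[(grant ∧ alarm) U A[alarm U grant]]) = {5, 6, 7}, so the formula holds at 5.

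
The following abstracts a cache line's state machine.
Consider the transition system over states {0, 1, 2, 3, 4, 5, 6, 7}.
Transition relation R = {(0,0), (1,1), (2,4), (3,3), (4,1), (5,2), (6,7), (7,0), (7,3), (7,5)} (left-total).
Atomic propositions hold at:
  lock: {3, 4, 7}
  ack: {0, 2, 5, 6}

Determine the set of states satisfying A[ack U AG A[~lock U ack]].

Sat(~lock) = {0, 1, 2, 5, 6}
A[~lock U ack]: least fixpoint, start Z0 = Sat(ack) = {0, 2, 5, 6}, add states in Sat(~lock) with every successor in Z. Already a fixed point.
Sat(A[~lock U ack]) = {0, 2, 5, 6}
AG A[~lock U ack]: greatest fixpoint, start Z0 = {0, 2, 5, 6}, keep only states in Sat with every successor in Z. Z1 = {0, 5}; Z2 = {0}; fixed.
Sat(AG A[~lock U ack]) = {0}
A[ack U AG A[~lock U ack]]: least fixpoint, start Z0 = Sat(AG A[~lock U ack]) = {0}, add states in Sat(ack) with every successor in Z. Already a fixed point.
Sat(A[ack U AG A[~lock U ack]]) = {0}

{0}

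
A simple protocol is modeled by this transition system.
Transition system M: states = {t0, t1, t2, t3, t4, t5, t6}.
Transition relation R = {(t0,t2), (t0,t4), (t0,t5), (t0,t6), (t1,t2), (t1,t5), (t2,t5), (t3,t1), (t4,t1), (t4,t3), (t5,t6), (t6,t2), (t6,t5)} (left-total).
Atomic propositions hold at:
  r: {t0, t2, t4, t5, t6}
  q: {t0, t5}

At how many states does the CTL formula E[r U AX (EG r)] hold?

6

EG r: greatest fixpoint, start Z0 = {t0, t2, t4, t5, t6}, keep only states in Sat with some successor in Z. Z1 = {t0, t2, t5, t6}; fixed.
Sat(EG r) = {t0, t2, t5, t6}
Sat(AX (EG r)) = {s : every successor in {t0, t2, t5, t6}} = {t1, t2, t5, t6}
E[r U AX (EG r)]: least fixpoint, start Z0 = Sat(AX (EG r)) = {t1, t2, t5, t6}, add states in Sat(r) with some successor in Z. Z1 = {t0, t1, t2, t4, t5, t6}; fixed.
Sat(E[r U AX (EG r)]) = {t0, t1, t2, t4, t5, t6}
|Sat(E[r U AX (EG r)])| = |{t0, t1, t2, t4, t5, t6}| = 6.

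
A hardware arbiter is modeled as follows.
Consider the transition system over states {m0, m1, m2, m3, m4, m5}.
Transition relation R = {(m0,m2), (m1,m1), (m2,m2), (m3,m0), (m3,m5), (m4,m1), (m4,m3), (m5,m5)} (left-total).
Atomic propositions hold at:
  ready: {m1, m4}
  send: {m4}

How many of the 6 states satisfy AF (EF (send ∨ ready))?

2

Sat(send ∨ ready) = {m1, m4}
EF (send ∨ ready): least fixpoint, start Z0 = {m1, m4}, add states with some successor in Z. Already a fixed point.
Sat(EF (send ∨ ready)) = {m1, m4}
AF (EF (send ∨ ready)): least fixpoint, start Z0 = {m1, m4}, add states with every successor in Z. Already a fixed point.
Sat(AF (EF (send ∨ ready))) = {m1, m4}
|Sat(AF (EF (send ∨ ready)))| = |{m1, m4}| = 2.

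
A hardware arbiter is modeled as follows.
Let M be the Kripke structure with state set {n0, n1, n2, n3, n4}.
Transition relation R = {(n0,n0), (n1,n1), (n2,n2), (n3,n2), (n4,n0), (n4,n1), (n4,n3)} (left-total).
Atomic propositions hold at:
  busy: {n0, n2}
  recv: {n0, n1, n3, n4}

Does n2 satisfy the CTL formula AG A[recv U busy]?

A[recv U busy]: least fixpoint, start Z0 = Sat(busy) = {n0, n2}, add states in Sat(recv) with every successor in Z. Z1 = {n0, n2, n3}; fixed.
Sat(A[recv U busy]) = {n0, n2, n3}
AG A[recv U busy]: greatest fixpoint, start Z0 = {n0, n2, n3}, keep only states in Sat with every successor in Z. Already a fixed point.
Sat(AG A[recv U busy]) = {n0, n2, n3}
n2 ∈ Sat(AG A[recv U busy]) = {n0, n2, n3}, so the formula holds at n2.

Yes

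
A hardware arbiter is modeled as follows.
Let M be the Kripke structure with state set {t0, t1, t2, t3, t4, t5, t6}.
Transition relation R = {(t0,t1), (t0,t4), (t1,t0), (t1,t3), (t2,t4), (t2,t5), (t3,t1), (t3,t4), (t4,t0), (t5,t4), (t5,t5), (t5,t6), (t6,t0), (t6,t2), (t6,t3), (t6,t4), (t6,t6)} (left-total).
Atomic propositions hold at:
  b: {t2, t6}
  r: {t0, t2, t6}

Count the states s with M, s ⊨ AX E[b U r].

E[b U r]: least fixpoint, start Z0 = Sat(r) = {t0, t2, t6}, add states in Sat(b) with some successor in Z. Already a fixed point.
Sat(E[b U r]) = {t0, t2, t6}
Sat(AX E[b U r]) = {s : every successor in {t0, t2, t6}} = {t4}
|Sat(AX E[b U r])| = |{t4}| = 1.

1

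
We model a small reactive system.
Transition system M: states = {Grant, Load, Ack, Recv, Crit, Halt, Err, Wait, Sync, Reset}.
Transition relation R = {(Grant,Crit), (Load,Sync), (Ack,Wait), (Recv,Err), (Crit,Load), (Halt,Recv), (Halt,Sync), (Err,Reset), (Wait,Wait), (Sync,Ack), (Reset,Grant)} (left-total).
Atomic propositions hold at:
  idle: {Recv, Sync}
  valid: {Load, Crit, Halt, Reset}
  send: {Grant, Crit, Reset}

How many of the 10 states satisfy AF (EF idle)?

8

EF idle: least fixpoint, start Z0 = {Recv, Sync}, add states with some successor in Z. Z1 = {Load, Recv, Halt, Sync}; Z2 = {Load, Recv, Crit, Halt, Sync}; Z3 = {Grant, Load, Recv, Crit, Halt, Sync}; Z4 = {Grant, Load, Recv, Crit, Halt, Sync, Reset}; Z5 = {Grant, Load, Recv, Crit, Halt, Err, Sync, Reset}; fixed.
Sat(EF idle) = {Grant, Load, Recv, Crit, Halt, Err, Sync, Reset}
AF (EF idle): least fixpoint, start Z0 = {Grant, Load, Recv, Crit, Halt, Err, Sync, Reset}, add states with every successor in Z. Already a fixed point.
Sat(AF (EF idle)) = {Grant, Load, Recv, Crit, Halt, Err, Sync, Reset}
|Sat(AF (EF idle))| = |{Grant, Load, Recv, Crit, Halt, Err, Sync, Reset}| = 8.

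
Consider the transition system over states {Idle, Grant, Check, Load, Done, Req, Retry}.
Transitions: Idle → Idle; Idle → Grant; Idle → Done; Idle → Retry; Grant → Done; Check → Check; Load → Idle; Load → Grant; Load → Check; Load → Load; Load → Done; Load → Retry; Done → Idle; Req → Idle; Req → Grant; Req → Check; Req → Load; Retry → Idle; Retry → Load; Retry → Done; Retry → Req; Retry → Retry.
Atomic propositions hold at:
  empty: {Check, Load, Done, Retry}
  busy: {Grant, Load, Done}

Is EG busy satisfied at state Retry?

No

EG busy: greatest fixpoint, start Z0 = {Grant, Load, Done}, keep only states in Sat with some successor in Z. Z1 = {Grant, Load}; Z2 = {Load}; fixed.
Sat(EG busy) = {Load}
Retry ∉ Sat(EG busy) = {Load}, so the formula does not hold at Retry.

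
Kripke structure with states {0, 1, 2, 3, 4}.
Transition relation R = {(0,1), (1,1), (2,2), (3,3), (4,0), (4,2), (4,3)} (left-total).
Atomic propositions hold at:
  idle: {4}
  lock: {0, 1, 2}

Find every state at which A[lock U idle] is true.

A[lock U idle]: least fixpoint, start Z0 = Sat(idle) = {4}, add states in Sat(lock) with every successor in Z. Already a fixed point.
Sat(A[lock U idle]) = {4}

{4}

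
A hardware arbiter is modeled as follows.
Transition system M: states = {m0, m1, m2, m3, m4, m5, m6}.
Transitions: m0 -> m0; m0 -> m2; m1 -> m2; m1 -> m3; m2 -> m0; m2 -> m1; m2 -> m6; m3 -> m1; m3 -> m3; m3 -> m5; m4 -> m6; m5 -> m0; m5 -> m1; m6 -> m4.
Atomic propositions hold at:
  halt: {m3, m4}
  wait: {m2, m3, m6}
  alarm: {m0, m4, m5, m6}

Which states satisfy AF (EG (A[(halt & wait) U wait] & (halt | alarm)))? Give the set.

Sat(halt & wait) = {m3}
A[(halt & wait) U wait]: least fixpoint, start Z0 = Sat(wait) = {m2, m3, m6}, add states in Sat(halt & wait) with every successor in Z. Already a fixed point.
Sat(A[(halt & wait) U wait]) = {m2, m3, m6}
Sat(halt | alarm) = {m0, m3, m4, m5, m6}
Sat(A[(halt & wait) U wait] & (halt | alarm)) = {m3, m6}
EG (A[(halt & wait) U wait] & (halt | alarm)): greatest fixpoint, start Z0 = {m3, m6}, keep only states in Sat with some successor in Z. Z1 = {m3}; fixed.
Sat(EG (A[(halt & wait) U wait] & (halt | alarm))) = {m3}
AF (EG (A[(halt & wait) U wait] & (halt | alarm))): least fixpoint, start Z0 = {m3}, add states with every successor in Z. Already a fixed point.
Sat(AF (EG (A[(halt & wait) U wait] & (halt | alarm)))) = {m3}

{m3}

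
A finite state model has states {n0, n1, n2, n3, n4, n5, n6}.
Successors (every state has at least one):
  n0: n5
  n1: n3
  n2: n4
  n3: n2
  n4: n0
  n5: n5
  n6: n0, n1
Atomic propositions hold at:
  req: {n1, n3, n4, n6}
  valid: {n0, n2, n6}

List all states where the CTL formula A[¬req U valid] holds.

{n0, n2, n6}

Sat(¬req) = {n0, n2, n5}
A[¬req U valid]: least fixpoint, start Z0 = Sat(valid) = {n0, n2, n6}, add states in Sat(¬req) with every successor in Z. Already a fixed point.
Sat(A[¬req U valid]) = {n0, n2, n6}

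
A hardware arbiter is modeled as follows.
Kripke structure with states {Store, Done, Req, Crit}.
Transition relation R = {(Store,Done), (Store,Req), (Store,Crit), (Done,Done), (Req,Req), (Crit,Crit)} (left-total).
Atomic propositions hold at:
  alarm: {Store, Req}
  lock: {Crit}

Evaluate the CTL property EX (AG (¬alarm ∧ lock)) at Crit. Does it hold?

Sat(¬alarm) = {Done, Crit}
Sat(¬alarm ∧ lock) = {Crit}
AG (¬alarm ∧ lock): greatest fixpoint, start Z0 = {Crit}, keep only states in Sat with every successor in Z. Already a fixed point.
Sat(AG (¬alarm ∧ lock)) = {Crit}
Sat(EX (AG (¬alarm ∧ lock))) = {s : some successor in {Crit}} = {Store, Crit}
Crit ∈ Sat(EX (AG (¬alarm ∧ lock))) = {Store, Crit}, so the formula holds at Crit.

Yes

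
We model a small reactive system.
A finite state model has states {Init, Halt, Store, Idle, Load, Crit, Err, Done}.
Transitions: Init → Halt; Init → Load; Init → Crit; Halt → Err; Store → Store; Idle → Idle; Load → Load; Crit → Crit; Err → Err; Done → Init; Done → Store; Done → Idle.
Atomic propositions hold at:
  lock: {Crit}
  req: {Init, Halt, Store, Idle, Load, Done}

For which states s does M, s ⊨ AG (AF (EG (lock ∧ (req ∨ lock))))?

Sat(req ∨ lock) = {Init, Halt, Store, Idle, Load, Crit, Done}
Sat(lock ∧ (req ∨ lock)) = {Crit}
EG (lock ∧ (req ∨ lock)): greatest fixpoint, start Z0 = {Crit}, keep only states in Sat with some successor in Z. Already a fixed point.
Sat(EG (lock ∧ (req ∨ lock))) = {Crit}
AF (EG (lock ∧ (req ∨ lock))): least fixpoint, start Z0 = {Crit}, add states with every successor in Z. Already a fixed point.
Sat(AF (EG (lock ∧ (req ∨ lock)))) = {Crit}
AG (AF (EG (lock ∧ (req ∨ lock)))): greatest fixpoint, start Z0 = {Crit}, keep only states in Sat with every successor in Z. Already a fixed point.
Sat(AG (AF (EG (lock ∧ (req ∨ lock))))) = {Crit}

{Crit}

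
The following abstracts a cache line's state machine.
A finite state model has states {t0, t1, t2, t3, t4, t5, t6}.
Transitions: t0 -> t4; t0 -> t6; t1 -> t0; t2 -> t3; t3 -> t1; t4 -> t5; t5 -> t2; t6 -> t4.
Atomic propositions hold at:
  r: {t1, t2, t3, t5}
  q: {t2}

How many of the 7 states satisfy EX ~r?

Sat(~r) = {t0, t4, t6}
Sat(EX ~r) = {s : some successor in {t0, t4, t6}} = {t0, t1, t6}
|Sat(EX ~r)| = |{t0, t1, t6}| = 3.

3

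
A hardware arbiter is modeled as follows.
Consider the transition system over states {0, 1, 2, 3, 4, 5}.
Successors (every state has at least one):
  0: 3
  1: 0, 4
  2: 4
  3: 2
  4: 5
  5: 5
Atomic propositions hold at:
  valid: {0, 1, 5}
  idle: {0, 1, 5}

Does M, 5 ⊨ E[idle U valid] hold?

E[idle U valid]: least fixpoint, start Z0 = Sat(valid) = {0, 1, 5}, add states in Sat(idle) with some successor in Z. Already a fixed point.
Sat(E[idle U valid]) = {0, 1, 5}
5 ∈ Sat(E[idle U valid]) = {0, 1, 5}, so the formula holds at 5.

Yes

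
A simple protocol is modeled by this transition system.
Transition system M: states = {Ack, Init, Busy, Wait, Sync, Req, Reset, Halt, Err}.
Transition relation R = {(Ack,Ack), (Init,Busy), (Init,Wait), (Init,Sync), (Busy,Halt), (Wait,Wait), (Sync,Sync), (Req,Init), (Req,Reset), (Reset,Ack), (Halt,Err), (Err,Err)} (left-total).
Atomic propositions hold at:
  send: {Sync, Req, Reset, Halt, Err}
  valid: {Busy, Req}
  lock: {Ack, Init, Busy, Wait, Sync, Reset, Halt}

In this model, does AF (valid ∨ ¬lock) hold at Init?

No

Sat(¬lock) = {Req, Err}
Sat(valid ∨ ¬lock) = {Busy, Req, Err}
AF (valid ∨ ¬lock): least fixpoint, start Z0 = {Busy, Req, Err}, add states with every successor in Z. Z1 = {Busy, Req, Halt, Err}; fixed.
Sat(AF (valid ∨ ¬lock)) = {Busy, Req, Halt, Err}
Init ∉ Sat(AF (valid ∨ ¬lock)) = {Busy, Req, Halt, Err}, so the formula does not hold at Init.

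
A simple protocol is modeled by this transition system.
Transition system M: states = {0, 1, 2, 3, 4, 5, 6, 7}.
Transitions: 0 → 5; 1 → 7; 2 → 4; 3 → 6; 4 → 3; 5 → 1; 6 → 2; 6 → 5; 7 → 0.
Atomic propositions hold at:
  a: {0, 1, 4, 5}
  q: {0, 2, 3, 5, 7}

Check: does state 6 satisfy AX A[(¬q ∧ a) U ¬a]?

Sat(¬q) = {1, 4, 6}
Sat(¬q ∧ a) = {1, 4}
Sat(¬a) = {2, 3, 6, 7}
A[(¬q ∧ a) U ¬a]: least fixpoint, start Z0 = Sat(¬a) = {2, 3, 6, 7}, add states in Sat(¬q ∧ a) with every successor in Z. Z1 = {1, 2, 3, 4, 6, 7}; fixed.
Sat(A[(¬q ∧ a) U ¬a]) = {1, 2, 3, 4, 6, 7}
Sat(AX A[(¬q ∧ a) U ¬a]) = {s : every successor in {1, 2, 3, 4, 6, 7}} = {1, 2, 3, 4, 5}
6 ∉ Sat(AX A[(¬q ∧ a) U ¬a]) = {1, 2, 3, 4, 5}, so the formula does not hold at 6.

No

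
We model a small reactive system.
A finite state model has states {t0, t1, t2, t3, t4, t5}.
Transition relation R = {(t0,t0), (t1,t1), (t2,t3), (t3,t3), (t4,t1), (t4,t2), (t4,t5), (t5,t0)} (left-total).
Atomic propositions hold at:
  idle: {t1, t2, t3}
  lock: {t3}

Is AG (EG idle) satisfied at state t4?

No

EG idle: greatest fixpoint, start Z0 = {t1, t2, t3}, keep only states in Sat with some successor in Z. Already a fixed point.
Sat(EG idle) = {t1, t2, t3}
AG (EG idle): greatest fixpoint, start Z0 = {t1, t2, t3}, keep only states in Sat with every successor in Z. Already a fixed point.
Sat(AG (EG idle)) = {t1, t2, t3}
t4 ∉ Sat(AG (EG idle)) = {t1, t2, t3}, so the formula does not hold at t4.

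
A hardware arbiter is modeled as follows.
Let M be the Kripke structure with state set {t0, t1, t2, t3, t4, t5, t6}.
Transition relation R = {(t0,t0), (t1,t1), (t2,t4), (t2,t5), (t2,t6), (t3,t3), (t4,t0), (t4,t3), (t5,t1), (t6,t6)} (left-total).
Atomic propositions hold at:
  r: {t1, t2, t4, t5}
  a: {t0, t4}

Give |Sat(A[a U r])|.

4

A[a U r]: least fixpoint, start Z0 = Sat(r) = {t1, t2, t4, t5}, add states in Sat(a) with every successor in Z. Already a fixed point.
Sat(A[a U r]) = {t1, t2, t4, t5}
|Sat(A[a U r])| = |{t1, t2, t4, t5}| = 4.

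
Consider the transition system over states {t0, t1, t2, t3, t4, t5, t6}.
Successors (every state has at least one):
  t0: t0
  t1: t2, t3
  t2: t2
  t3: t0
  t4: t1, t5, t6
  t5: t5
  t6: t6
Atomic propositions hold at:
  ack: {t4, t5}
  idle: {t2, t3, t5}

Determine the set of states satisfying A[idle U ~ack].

Sat(~ack) = {t0, t1, t2, t3, t6}
A[idle U ~ack]: least fixpoint, start Z0 = Sat(~ack) = {t0, t1, t2, t3, t6}, add states in Sat(idle) with every successor in Z. Already a fixed point.
Sat(A[idle U ~ack]) = {t0, t1, t2, t3, t6}

{t0, t1, t2, t3, t6}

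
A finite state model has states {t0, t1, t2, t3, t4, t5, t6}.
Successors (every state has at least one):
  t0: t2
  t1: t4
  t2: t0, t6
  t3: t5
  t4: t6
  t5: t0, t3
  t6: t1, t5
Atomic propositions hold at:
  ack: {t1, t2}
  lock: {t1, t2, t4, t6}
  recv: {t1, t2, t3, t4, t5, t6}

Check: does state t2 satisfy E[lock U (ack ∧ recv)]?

Sat(ack ∧ recv) = {t1, t2}
E[lock U (ack ∧ recv)]: least fixpoint, start Z0 = Sat((ack ∧ recv)) = {t1, t2}, add states in Sat(lock) with some successor in Z. Z1 = {t1, t2, t6}; Z2 = {t1, t2, t4, t6}; fixed.
Sat(E[lock U (ack ∧ recv)]) = {t1, t2, t4, t6}
t2 ∈ Sat(E[lock U (ack ∧ recv)]) = {t1, t2, t4, t6}, so the formula holds at t2.

Yes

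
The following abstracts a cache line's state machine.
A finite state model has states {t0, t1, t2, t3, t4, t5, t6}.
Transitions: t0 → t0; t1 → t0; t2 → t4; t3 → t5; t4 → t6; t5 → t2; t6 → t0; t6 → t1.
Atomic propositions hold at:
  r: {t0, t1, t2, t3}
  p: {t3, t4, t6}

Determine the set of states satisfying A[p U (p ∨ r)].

{t0, t1, t2, t3, t4, t6}

Sat(p ∨ r) = {t0, t1, t2, t3, t4, t6}
A[p U (p ∨ r)]: least fixpoint, start Z0 = Sat((p ∨ r)) = {t0, t1, t2, t3, t4, t6}, add states in Sat(p) with every successor in Z. Already a fixed point.
Sat(A[p U (p ∨ r)]) = {t0, t1, t2, t3, t4, t6}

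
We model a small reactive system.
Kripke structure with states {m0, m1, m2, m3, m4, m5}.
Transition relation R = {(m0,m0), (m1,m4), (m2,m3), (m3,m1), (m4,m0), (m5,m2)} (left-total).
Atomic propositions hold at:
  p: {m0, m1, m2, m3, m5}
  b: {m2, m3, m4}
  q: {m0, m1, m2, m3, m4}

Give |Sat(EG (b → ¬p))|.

Sat(¬p) = {m4}
Sat(b → ¬p) = {m0, m1, m4, m5}
EG (b → ¬p): greatest fixpoint, start Z0 = {m0, m1, m4, m5}, keep only states in Sat with some successor in Z. Z1 = {m0, m1, m4}; fixed.
Sat(EG (b → ¬p)) = {m0, m1, m4}
|Sat(EG (b → ¬p))| = |{m0, m1, m4}| = 3.

3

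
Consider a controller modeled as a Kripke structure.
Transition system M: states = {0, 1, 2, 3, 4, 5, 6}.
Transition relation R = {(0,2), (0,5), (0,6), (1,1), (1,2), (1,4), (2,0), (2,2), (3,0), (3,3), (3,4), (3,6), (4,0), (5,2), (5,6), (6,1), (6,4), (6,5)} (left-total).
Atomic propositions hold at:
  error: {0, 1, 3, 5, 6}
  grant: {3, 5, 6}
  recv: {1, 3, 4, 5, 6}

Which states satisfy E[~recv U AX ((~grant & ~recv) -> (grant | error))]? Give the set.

Sat(~recv) = {0, 2}
Sat(~grant) = {0, 1, 2, 4}
Sat(~grant & ~recv) = {0, 2}
Sat(grant | error) = {0, 1, 3, 5, 6}
Sat((~grant & ~recv) -> (grant | error)) = {0, 1, 3, 4, 5, 6}
Sat(AX ((~grant & ~recv) -> (grant | error))) = {s : every successor in {0, 1, 3, 4, 5, 6}} = {3, 4, 6}
E[~recv U AX ((~grant & ~recv) -> (grant | error))]: least fixpoint, start Z0 = Sat(AX ((~grant & ~recv) -> (grant | error))) = {3, 4, 6}, add states in Sat(~recv) with some successor in Z. Z1 = {0, 3, 4, 6}; Z2 = {0, 2, 3, 4, 6}; fixed.
Sat(E[~recv U AX ((~grant & ~recv) -> (grant | error))]) = {0, 2, 3, 4, 6}

{0, 2, 3, 4, 6}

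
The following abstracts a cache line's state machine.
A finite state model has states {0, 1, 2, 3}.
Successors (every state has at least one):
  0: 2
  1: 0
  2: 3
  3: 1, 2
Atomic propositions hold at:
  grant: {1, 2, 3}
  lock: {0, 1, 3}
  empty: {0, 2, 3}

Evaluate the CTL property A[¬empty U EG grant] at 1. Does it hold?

No

Sat(¬empty) = {1}
EG grant: greatest fixpoint, start Z0 = {1, 2, 3}, keep only states in Sat with some successor in Z. Z1 = {2, 3}; fixed.
Sat(EG grant) = {2, 3}
A[¬empty U EG grant]: least fixpoint, start Z0 = Sat(EG grant) = {2, 3}, add states in Sat(¬empty) with every successor in Z. Already a fixed point.
Sat(A[¬empty U EG grant]) = {2, 3}
1 ∉ Sat(A[¬empty U EG grant]) = {2, 3}, so the formula does not hold at 1.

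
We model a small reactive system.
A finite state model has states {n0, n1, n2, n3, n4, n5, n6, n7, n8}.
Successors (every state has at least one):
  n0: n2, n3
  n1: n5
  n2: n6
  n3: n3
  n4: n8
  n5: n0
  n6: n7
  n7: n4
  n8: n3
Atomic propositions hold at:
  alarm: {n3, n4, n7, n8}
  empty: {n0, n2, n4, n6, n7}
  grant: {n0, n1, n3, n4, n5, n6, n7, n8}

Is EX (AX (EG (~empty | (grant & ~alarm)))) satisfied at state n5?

Sat(~empty) = {n1, n3, n5, n8}
Sat(~alarm) = {n0, n1, n2, n5, n6}
Sat(grant & ~alarm) = {n0, n1, n5, n6}
Sat(~empty | (grant & ~alarm)) = {n0, n1, n3, n5, n6, n8}
EG (~empty | (grant & ~alarm)): greatest fixpoint, start Z0 = {n0, n1, n3, n5, n6, n8}, keep only states in Sat with some successor in Z. Z1 = {n0, n1, n3, n5, n8}; fixed.
Sat(EG (~empty | (grant & ~alarm))) = {n0, n1, n3, n5, n8}
Sat(AX (EG (~empty | (grant & ~alarm)))) = {s : every successor in {n0, n1, n3, n5, n8}} = {n1, n3, n4, n5, n8}
Sat(EX (AX (EG (~empty | (grant & ~alarm))))) = {s : some successor in {n1, n3, n4, n5, n8}} = {n0, n1, n3, n4, n7, n8}
n5 ∉ Sat(EX (AX (EG (~empty | (grant & ~alarm))))) = {n0, n1, n3, n4, n7, n8}, so the formula does not hold at n5.

No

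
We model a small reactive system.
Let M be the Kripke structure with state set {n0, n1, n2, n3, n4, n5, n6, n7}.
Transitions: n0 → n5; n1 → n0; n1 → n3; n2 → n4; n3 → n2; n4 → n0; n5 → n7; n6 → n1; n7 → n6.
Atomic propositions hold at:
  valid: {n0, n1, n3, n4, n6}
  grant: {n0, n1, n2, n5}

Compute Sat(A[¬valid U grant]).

Sat(¬valid) = {n2, n5, n7}
A[¬valid U grant]: least fixpoint, start Z0 = Sat(grant) = {n0, n1, n2, n5}, add states in Sat(¬valid) with every successor in Z. Already a fixed point.
Sat(A[¬valid U grant]) = {n0, n1, n2, n5}

{n0, n1, n2, n5}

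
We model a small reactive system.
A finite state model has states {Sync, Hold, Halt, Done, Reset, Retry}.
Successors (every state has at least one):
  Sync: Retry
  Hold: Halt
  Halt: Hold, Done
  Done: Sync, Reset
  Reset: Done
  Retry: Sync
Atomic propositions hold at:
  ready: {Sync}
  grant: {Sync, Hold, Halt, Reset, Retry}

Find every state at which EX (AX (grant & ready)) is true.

Sat(grant & ready) = {Sync}
Sat(AX (grant & ready)) = {s : every successor in {Sync}} = {Retry}
Sat(EX (AX (grant & ready))) = {s : some successor in {Retry}} = {Sync}

{Sync}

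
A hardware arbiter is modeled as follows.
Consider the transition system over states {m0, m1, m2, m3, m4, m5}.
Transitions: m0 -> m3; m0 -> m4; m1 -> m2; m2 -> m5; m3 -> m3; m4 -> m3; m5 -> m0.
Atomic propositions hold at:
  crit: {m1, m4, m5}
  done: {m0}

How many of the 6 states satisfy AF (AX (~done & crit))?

2

Sat(~done) = {m1, m2, m3, m4, m5}
Sat(~done & crit) = {m1, m4, m5}
Sat(AX (~done & crit)) = {s : every successor in {m1, m4, m5}} = {m2}
AF (AX (~done & crit)): least fixpoint, start Z0 = {m2}, add states with every successor in Z. Z1 = {m1, m2}; fixed.
Sat(AF (AX (~done & crit))) = {m1, m2}
|Sat(AF (AX (~done & crit)))| = |{m1, m2}| = 2.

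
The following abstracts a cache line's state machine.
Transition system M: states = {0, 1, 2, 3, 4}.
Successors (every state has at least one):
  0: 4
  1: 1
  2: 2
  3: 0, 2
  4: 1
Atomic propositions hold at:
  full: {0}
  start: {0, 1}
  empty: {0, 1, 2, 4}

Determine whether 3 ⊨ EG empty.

EG empty: greatest fixpoint, start Z0 = {0, 1, 2, 4}, keep only states in Sat with some successor in Z. Already a fixed point.
Sat(EG empty) = {0, 1, 2, 4}
3 ∉ Sat(EG empty) = {0, 1, 2, 4}, so the formula does not hold at 3.

No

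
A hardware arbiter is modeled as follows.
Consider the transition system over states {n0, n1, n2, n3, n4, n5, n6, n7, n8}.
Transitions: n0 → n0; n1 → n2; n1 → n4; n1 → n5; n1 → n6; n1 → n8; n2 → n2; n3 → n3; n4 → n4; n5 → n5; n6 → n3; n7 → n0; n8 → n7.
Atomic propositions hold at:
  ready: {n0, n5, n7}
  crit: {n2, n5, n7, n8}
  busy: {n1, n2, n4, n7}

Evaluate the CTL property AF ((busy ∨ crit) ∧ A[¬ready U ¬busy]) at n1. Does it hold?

Sat(busy ∨ crit) = {n1, n2, n4, n5, n7, n8}
Sat(¬ready) = {n1, n2, n3, n4, n6, n8}
Sat(¬busy) = {n0, n3, n5, n6, n8}
A[¬ready U ¬busy]: least fixpoint, start Z0 = Sat(¬busy) = {n0, n3, n5, n6, n8}, add states in Sat(¬ready) with every successor in Z. Already a fixed point.
Sat(A[¬ready U ¬busy]) = {n0, n3, n5, n6, n8}
Sat((busy ∨ crit) ∧ A[¬ready U ¬busy]) = {n5, n8}
AF ((busy ∨ crit) ∧ A[¬ready U ¬busy]): least fixpoint, start Z0 = {n5, n8}, add states with every successor in Z. Already a fixed point.
Sat(AF ((busy ∨ crit) ∧ A[¬ready U ¬busy])) = {n5, n8}
n1 ∉ Sat(AF ((busy ∨ crit) ∧ A[¬ready U ¬busy])) = {n5, n8}, so the formula does not hold at n1.

No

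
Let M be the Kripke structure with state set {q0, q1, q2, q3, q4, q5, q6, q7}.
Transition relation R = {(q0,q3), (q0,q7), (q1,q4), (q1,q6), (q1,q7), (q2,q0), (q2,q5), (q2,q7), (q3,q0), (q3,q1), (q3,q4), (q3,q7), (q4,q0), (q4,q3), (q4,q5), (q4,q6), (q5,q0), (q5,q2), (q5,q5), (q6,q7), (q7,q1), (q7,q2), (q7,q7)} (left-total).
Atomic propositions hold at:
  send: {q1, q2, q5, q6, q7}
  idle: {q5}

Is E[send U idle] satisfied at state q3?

No

E[send U idle]: least fixpoint, start Z0 = Sat(idle) = {q5}, add states in Sat(send) with some successor in Z. Z1 = {q2, q5}; Z2 = {q2, q5, q7}; Z3 = {q1, q2, q5, q6, q7}; fixed.
Sat(E[send U idle]) = {q1, q2, q5, q6, q7}
q3 ∉ Sat(E[send U idle]) = {q1, q2, q5, q6, q7}, so the formula does not hold at q3.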